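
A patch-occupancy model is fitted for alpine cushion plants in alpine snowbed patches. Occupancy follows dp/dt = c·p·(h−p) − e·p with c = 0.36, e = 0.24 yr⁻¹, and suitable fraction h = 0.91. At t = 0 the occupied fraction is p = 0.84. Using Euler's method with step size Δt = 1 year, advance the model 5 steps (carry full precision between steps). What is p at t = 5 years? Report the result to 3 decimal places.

Update rule: p ← p + [c·p·(h−p) − e·p]·Δt with Δt = 1.
p: 0.84000 → 0.65957  (Δp = -0.18043)
p: 0.65957 → 0.56074  (Δp = -0.09883)
p: 0.56074 → 0.49666  (Δp = -0.06407)
p: 0.49666 → 0.45137  (Δp = -0.04530)
p: 0.45137 → 0.41756  (Δp = -0.03380)

0.418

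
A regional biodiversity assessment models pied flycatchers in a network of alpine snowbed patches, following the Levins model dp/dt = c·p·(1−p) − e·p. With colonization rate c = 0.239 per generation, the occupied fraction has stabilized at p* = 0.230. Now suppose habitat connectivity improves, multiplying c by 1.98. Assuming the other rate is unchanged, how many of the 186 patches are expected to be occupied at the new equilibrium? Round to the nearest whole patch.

114

Balance c(1−p*) = e gives e = 0.239×(1 − 0.23000) = 0.18403.
New p* = 1 − e/c = 1 − 0.18403/0.47322 = 0.61111.
Expected occupied = 186 × 0.61111 = 113.67 ≈ 114.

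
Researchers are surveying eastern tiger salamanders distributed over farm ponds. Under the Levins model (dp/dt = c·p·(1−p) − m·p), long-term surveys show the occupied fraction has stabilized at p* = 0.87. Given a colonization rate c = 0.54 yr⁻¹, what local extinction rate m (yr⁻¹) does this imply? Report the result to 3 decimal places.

0.070

At equilibrium c(1−p*) = m.
m = 0.54 × (1 − 0.87) = 0.54 × 0.1300 = 0.0702.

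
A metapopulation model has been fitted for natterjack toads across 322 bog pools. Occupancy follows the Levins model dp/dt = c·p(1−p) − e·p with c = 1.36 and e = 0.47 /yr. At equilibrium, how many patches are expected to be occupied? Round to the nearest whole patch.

211

p* = 1 − e/c = 1 − 0.47/1.36 = 0.6544.
Expected occupied patches = N × p* = 322 × 0.6544 = 210.72 ≈ 211.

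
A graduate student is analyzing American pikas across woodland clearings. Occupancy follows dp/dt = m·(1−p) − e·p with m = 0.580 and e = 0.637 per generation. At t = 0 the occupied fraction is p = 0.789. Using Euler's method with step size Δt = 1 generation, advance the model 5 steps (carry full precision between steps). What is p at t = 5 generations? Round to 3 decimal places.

0.476

Update rule: p ← p + [m·(1−p) − e·p]·Δt with Δt = 1.
p: 0.78900 → 0.40879  (Δp = -0.38021)
p: 0.40879 → 0.49129  (Δp = +0.08251)
p: 0.49129 → 0.47339  (Δp = -0.01790)
p: 0.47339 → 0.47727  (Δp = +0.00389)
p: 0.47727 → 0.47643  (Δp = -0.00084)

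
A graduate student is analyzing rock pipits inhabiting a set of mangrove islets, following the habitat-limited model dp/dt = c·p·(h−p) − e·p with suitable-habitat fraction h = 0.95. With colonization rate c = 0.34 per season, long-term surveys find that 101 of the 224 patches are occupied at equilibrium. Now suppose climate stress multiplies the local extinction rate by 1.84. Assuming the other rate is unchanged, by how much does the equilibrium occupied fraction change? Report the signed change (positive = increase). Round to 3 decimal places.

Observed p* = 101/224 = 0.45089.
Balance c(h−p*) = e gives e = 0.34×(0.95 − 0.45089) = 0.16970.
New p* = 0.95 − e/c = 0.95 − 0.31225/0.34000 = 0.03162.
Δp* = 0.03162 − 0.45089 = -0.41927.

-0.419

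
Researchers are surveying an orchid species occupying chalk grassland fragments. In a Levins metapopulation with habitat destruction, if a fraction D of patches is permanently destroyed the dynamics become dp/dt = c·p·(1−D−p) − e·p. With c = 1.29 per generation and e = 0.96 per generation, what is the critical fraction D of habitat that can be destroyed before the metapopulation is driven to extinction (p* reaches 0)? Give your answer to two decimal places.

The nontrivial equilibrium is p* = (1−D) − e/c; extinction occurs when this hits zero.
So D_crit = 1 − e/c = 1 − 0.96/1.29 = 1 − 0.7442 = 0.2558.
Note this equals the original equilibrium occupancy — the Levins extinction-debt result.

0.26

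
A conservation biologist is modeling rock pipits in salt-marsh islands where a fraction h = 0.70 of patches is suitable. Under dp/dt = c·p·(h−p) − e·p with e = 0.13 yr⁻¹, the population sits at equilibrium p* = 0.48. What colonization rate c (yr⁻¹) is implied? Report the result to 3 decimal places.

At equilibrium c(h−p*) = e, so c = e/(h−p*).
c = 0.13/(0.70 − 0.48) = 0.13/0.2200 = 0.5909.

0.591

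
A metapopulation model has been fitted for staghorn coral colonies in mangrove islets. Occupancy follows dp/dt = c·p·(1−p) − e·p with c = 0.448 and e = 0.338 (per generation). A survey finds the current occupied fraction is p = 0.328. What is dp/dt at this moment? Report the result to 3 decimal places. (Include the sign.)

-0.012

Colonization term: c·p·(1−p) = 0.448×0.328×0.6720 = 0.09875.
Extinction term: e·p = 0.11086.
dp/dt = 0.09875 − 0.11086 = -0.01212.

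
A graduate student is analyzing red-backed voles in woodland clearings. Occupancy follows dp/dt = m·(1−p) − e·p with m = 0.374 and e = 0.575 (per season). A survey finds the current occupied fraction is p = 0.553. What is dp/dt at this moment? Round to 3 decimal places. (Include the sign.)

-0.151

Colonization term: m·(1−p) = 0.374×0.4470 = 0.16718.
Extinction term: e·p = 0.31798.
dp/dt = 0.16718 − 0.31798 = -0.15080.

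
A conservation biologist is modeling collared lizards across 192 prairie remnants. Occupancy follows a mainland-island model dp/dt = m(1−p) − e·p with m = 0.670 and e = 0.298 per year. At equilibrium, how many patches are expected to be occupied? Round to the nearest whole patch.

133

p* = m/(m+e) = 0.670/0.9680 = 0.6921.
Expected occupied patches = N × p* = 192 × 0.6921 = 132.89 ≈ 133.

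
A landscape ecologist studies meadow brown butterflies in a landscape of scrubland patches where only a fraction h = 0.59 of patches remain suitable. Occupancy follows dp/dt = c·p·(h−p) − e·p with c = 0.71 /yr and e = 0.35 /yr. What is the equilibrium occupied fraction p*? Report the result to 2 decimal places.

Setting dp/dt = 0 and dividing by p* gives c·(h−p*) = e.
So p* = h − e/c = 0.59 − 0.35/0.71 = 0.59 − 0.4930 = 0.0970.

0.10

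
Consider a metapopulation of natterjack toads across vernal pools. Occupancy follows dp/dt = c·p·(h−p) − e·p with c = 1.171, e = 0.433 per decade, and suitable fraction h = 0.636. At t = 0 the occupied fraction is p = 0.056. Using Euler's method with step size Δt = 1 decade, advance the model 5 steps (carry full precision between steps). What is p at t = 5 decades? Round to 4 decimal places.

Update rule: p ← p + [c·p·(h−p) − e·p]·Δt with Δt = 1.
p: 0.05600 → 0.06979  (Δp = +0.01379)
p: 0.06979 → 0.08584  (Δp = +0.01605)
p: 0.08584 → 0.10397  (Δp = +0.01813)
p: 0.10397 → 0.12373  (Δp = +0.01976)
p: 0.12373 → 0.14437  (Δp = +0.02065)

0.1444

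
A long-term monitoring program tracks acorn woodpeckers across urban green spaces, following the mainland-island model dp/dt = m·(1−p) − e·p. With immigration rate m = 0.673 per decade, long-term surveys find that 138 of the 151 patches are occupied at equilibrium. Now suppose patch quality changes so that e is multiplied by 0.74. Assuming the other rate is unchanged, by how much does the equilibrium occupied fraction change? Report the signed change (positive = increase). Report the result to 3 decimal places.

Observed p* = 138/151 = 0.91391.
Balance m(1−p*) = e·p* gives e = m(1−p*)/p* = 0.673×0.08609/0.91391 = 0.06340.
New p* = m/(m+e) = 0.67300/(0.67300+0.04692) = 0.93483.
Δp* = 0.93483 − 0.91391 = +0.02092.

0.021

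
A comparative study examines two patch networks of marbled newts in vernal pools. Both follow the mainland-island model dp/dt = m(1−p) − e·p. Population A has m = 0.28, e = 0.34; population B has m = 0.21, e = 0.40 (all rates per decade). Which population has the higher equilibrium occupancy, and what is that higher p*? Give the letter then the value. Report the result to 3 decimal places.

A: p*_A = m/(m+e) = 0.28/0.6200 = 0.4516.
B: p*_B = 0.21/0.6100 = 0.3443.
A is higher at 0.4516.

A, 0.452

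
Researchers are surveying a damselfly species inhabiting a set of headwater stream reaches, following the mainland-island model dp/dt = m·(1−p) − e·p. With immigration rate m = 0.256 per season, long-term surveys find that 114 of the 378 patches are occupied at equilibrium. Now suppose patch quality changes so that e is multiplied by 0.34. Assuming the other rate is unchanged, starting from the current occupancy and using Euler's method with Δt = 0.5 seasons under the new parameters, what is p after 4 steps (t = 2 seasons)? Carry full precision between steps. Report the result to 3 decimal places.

0.468

Observed p* = 114/378 = 0.30159.
Balance m(1−p*) = e·p* gives e = m(1−p*)/p* = 0.256×0.69841/0.30159 = 0.59284.
Starting from p₀ = 0.30159; update p ← p + (dp/dt)·Δt with the new parameters.
p: 0.30159 → 0.36059  (Δp = +0.05900)
p: 0.36059 → 0.40609  (Δp = +0.04550)
p: 0.40609 → 0.44119  (Δp = +0.03509)
p: 0.44119 → 0.46825  (Δp = +0.02706)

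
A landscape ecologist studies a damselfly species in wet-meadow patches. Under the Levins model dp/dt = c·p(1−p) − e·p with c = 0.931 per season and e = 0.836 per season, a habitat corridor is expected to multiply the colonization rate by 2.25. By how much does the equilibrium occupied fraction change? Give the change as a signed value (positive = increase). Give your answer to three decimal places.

Before: p* = 1 − 0.836/0.931 = 0.1020.
After the change, c = 2.09475, e = 0.836, so p* = 1 − 0.836/2.09475 = 0.6009.
Δp* = 0.6009 − 0.1020 = +0.4989.

0.499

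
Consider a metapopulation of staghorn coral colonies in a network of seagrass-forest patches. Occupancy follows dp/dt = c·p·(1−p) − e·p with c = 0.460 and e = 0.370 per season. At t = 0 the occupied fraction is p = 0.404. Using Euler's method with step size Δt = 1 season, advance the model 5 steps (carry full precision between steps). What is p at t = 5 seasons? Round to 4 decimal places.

Update rule: p ← p + [c·p·(1−p) − e·p]·Δt with Δt = 1.
t = 1: p = 0.40400 + (-0.03872) = 0.36528
t = 2: p = 0.36528 + (-0.02850) = 0.33678
t = 3: p = 0.33678 + (-0.02186) = 0.31492
t = 4: p = 0.31492 + (-0.01728) = 0.29764
t = 5: p = 0.29764 + (-0.01396) = 0.28368

0.2837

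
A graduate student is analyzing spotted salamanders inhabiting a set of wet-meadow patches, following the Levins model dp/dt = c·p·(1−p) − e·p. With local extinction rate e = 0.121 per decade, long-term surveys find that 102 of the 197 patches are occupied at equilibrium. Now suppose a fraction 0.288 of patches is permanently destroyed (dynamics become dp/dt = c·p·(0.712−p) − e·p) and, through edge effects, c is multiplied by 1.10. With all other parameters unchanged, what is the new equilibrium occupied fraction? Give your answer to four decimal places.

0.2736

Observed p* = 102/197 = 0.51777.
Balance c(1−p*) = e gives c = e/(1 − 0.51777) = 0.121/0.48223 = 0.25092.
New p* = 0.712 − e/c = 0.712 − 0.12100/0.27601 = 0.27361.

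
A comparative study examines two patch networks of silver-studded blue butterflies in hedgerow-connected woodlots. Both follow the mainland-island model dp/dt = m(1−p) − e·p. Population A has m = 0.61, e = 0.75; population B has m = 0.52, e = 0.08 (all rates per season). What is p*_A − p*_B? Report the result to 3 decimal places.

-0.418

A: p*_A = m/(m+e) = 0.61/1.3600 = 0.4485.
B: p*_B = 0.52/0.6000 = 0.8667.
p*_A − p*_B = 0.4485 − 0.8667 = -0.4181.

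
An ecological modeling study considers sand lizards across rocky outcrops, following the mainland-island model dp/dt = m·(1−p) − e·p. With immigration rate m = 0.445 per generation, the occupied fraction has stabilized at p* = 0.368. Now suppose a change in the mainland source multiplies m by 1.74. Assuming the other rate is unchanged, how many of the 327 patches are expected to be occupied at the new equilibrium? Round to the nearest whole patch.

Balance m(1−p*) = e·p* gives e = m(1−p*)/p* = 0.445×0.63200/0.36800 = 0.76424.
New p* = m/(m+e) = 0.77430/(0.77430+0.76424) = 0.50327.
Expected occupied = 327 × 0.50327 = 164.57 ≈ 165.

165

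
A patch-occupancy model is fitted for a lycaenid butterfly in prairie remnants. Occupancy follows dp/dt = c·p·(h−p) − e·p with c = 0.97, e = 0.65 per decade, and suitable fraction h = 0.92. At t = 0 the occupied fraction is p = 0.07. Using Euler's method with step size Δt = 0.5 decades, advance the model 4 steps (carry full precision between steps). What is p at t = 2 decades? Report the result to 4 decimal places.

0.0962

Update rule: p ← p + [c·p·(h−p) − e·p]·Δt with Δt = 0.5.
  1  |  dp/dt·Δt = +0.006108  |  p_1 = 0.076108
  2  |  dp/dt·Δt = +0.006415  |  p_2 = 0.082522
  3  |  dp/dt·Δt = +0.006699  |  p_3 = 0.089221
  4  |  dp/dt·Δt = +0.006953  |  p_4 = 0.096174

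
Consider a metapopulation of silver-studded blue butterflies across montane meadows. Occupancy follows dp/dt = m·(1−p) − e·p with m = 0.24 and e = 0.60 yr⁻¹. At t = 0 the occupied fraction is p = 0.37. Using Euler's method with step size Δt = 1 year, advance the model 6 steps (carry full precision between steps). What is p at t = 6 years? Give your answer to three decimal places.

0.286

Update rule: p ← p + [m·(1−p) − e·p]·Δt with Δt = 1.
t = 1: p = 0.37000 + (-0.07080) = 0.29920
t = 2: p = 0.29920 + (-0.01133) = 0.28787
t = 3: p = 0.28787 + (-0.00181) = 0.28606
t = 4: p = 0.28606 + (-0.00029) = 0.28577
t = 5: p = 0.28577 + (-0.00005) = 0.28572
t = 6: p = 0.28572 + (-0.00001) = 0.28572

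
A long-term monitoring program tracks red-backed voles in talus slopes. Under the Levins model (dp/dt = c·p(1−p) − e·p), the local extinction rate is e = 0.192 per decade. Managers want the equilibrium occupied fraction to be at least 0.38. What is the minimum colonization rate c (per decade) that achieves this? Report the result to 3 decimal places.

p* = 1 − e/c ≥ 0.38 requires e/c ≤ 0.6200, i.e. c ≥ e/0.6200.
c_min = 0.192/0.6200 = 0.3097.

0.310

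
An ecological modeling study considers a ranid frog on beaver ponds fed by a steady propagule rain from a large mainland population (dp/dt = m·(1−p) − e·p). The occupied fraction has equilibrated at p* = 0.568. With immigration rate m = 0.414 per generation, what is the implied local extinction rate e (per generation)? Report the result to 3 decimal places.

0.315

At equilibrium m(1−p*) = e·p*, so e = m(1−p*)/p*.
e = 0.414 × 0.4320 / 0.568 = 0.3149.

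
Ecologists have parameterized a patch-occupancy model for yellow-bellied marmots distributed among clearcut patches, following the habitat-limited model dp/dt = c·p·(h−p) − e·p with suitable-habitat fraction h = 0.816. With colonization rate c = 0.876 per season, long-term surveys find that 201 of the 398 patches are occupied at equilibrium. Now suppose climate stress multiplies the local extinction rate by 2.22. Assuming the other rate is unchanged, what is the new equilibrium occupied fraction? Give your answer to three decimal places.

Observed p* = 201/398 = 0.50503.
Balance c(h−p*) = e gives e = 0.876×(0.816 − 0.50503) = 0.27241.
New p* = 0.816 − e/c = 0.816 − 0.60475/0.87600 = 0.12565.

0.126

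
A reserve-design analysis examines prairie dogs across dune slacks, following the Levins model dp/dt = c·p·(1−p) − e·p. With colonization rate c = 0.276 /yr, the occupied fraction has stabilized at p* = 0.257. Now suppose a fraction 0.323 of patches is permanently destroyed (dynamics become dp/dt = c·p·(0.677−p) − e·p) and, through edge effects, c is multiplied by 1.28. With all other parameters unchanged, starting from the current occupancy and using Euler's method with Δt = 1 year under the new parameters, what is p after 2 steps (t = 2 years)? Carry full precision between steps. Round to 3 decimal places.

Balance c(1−p*) = e gives e = 0.276×(1 − 0.25700) = 0.20507.
Starting from p₀ = 0.25700; update p ← p + (dp/dt)·Δt with the new parameters.
step 1: Δp = -0.01457, p = 0.24243
step 2: Δp = -0.01250, p = 0.22993

0.230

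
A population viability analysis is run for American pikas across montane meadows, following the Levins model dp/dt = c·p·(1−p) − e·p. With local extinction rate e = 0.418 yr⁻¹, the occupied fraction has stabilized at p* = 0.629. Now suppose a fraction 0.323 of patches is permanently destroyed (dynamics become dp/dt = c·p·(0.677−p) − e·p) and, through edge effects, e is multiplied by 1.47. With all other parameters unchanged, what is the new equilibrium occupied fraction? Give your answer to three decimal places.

0.132

Balance c(1−p*) = e gives c = e/(1 − 0.62900) = 0.418/0.37100 = 1.12668.
New p* = 0.677 − e/c = 0.677 − 0.61446/1.12668 = 0.13163.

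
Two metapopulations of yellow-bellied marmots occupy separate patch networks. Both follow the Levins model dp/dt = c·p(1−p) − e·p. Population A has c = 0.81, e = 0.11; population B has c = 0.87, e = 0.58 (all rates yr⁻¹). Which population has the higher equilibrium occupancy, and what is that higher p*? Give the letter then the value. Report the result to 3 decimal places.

A: p*_A = 1 − 0.11/0.81 = 0.8642.
B: p*_B = 1 − 0.58/0.87 = 0.3333.
A is higher at 0.8642.

A, 0.864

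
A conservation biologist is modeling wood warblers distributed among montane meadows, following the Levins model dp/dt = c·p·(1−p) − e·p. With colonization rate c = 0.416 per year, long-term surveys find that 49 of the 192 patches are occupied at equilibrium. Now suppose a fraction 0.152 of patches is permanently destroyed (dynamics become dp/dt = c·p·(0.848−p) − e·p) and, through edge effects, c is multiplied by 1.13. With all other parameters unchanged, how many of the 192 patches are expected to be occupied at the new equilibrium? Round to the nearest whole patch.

36

Observed p* = 49/192 = 0.25521.
Balance c(1−p*) = e gives e = 0.416×(1 − 0.25521) = 0.30983.
New p* = 0.848 − e/c = 0.848 − 0.30983/0.47008 = 0.18890.
Expected occupied = 192 × 0.18890 = 36.27 ≈ 36.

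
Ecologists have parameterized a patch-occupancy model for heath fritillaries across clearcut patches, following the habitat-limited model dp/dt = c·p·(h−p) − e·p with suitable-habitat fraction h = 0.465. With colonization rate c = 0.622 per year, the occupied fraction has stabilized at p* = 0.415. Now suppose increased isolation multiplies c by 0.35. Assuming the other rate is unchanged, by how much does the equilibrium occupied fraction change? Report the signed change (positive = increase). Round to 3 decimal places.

Balance c(h−p*) = e gives e = 0.622×(0.465 − 0.41500) = 0.03110.
New p* = 0.465 − e/c = 0.465 − 0.03110/0.21770 = 0.32214.
Δp* = 0.32214 − 0.41500 = -0.09286.

-0.093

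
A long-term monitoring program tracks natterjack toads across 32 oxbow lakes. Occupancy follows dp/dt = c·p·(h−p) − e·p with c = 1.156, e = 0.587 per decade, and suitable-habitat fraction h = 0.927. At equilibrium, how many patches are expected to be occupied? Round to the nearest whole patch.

13

p* = h − e/c = 0.927 − 0.5078 = 0.4192.
Expected occupied patches = N × p* = 32 × 0.4192 = 13.41 ≈ 13.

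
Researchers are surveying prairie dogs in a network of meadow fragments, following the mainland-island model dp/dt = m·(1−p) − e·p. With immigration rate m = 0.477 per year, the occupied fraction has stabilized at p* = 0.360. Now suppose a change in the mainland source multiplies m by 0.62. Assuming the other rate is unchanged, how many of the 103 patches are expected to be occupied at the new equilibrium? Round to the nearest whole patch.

27

Balance m(1−p*) = e·p* gives e = m(1−p*)/p* = 0.477×0.64000/0.36000 = 0.84800.
New p* = m/(m+e) = 0.29574/(0.29574+0.84800) = 0.25857.
Expected occupied = 103 × 0.25857 = 26.63 ≈ 27.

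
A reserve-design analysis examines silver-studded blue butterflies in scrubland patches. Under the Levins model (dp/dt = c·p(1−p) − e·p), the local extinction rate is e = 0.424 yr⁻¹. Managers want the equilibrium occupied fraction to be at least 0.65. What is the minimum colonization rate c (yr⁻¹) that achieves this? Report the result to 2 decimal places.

1.21

p* = 1 − e/c ≥ 0.65 requires e/c ≤ 0.3500, i.e. c ≥ e/0.3500.
c_min = 0.424/0.3500 = 1.2114.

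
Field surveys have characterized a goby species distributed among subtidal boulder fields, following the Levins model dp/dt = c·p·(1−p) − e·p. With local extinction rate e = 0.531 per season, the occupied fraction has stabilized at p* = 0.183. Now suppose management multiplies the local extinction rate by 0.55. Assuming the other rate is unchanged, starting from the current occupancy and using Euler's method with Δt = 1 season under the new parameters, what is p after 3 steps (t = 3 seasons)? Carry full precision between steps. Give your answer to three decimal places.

Balance c(1−p*) = e gives c = e/(1 − 0.18300) = 0.531/0.81700 = 0.64994.
Starting from p₀ = 0.18300; update p ← p + (dp/dt)·Δt with the new parameters.
  1  |  dp/dt·Δt = +0.043728  |  p_1 = 0.226728
  2  |  dp/dt·Δt = +0.047733  |  p_2 = 0.274461
  3  |  dp/dt·Δt = +0.049267  |  p_3 = 0.323728

0.324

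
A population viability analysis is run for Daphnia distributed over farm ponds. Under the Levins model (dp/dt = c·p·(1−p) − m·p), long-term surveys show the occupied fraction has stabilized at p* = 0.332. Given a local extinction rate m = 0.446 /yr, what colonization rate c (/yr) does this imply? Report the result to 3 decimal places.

0.668

At equilibrium c(1−p*) = m, so c = m/(1−p*).
c = 0.446/(1 − 0.332) = 0.446/0.6680 = 0.6677.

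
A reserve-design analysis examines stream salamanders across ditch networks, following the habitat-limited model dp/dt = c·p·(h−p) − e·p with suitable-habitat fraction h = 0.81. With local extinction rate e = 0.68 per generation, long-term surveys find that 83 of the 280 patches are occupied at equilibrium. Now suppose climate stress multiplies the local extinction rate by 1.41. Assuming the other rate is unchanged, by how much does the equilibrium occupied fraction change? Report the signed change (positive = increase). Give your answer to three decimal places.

Observed p* = 83/280 = 0.29643.
Balance c(h−p*) = e gives c = e/(0.81 − 0.29643) = 0.68/0.51357 = 1.32406.
New p* = 0.81 − e/c = 0.81 − 0.95880/1.32406 = 0.08586.
Δp* = 0.08586 − 0.29643 = -0.21057.

-0.211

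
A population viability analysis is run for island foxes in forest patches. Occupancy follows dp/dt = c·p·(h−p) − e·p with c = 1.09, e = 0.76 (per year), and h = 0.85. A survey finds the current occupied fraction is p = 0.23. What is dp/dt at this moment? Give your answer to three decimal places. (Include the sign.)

-0.019

Colonization term: c·p·(h−p) = 1.09×0.23×0.6200 = 0.15543.
Extinction term: e·p = 0.17480.
dp/dt = 0.15543 − 0.17480 = -0.01937.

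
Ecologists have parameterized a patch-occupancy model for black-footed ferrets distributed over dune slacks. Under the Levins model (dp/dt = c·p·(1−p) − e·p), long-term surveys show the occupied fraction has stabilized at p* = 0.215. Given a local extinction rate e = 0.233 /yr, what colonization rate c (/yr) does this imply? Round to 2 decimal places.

0.30

At equilibrium c(1−p*) = e, so c = e/(1−p*).
c = 0.233/(1 − 0.215) = 0.233/0.7850 = 0.2968.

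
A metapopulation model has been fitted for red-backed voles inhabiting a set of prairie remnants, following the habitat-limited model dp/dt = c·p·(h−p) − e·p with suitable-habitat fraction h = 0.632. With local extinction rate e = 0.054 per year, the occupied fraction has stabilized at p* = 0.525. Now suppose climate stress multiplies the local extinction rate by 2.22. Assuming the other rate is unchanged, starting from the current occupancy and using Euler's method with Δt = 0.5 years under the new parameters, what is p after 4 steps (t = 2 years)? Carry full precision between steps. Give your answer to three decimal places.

0.470

Balance c(h−p*) = e gives c = e/(0.632 − 0.52500) = 0.054/0.10700 = 0.50467.
Starting from p₀ = 0.52500; update p ← p + (dp/dt)·Δt with the new parameters.
p: 0.52500 → 0.50771  (Δp = -0.01729)
p: 0.50771 → 0.49320  (Δp = -0.01451)
p: 0.49320 → 0.48091  (Δp = -0.01229)
p: 0.48091 → 0.47042  (Δp = -0.01049)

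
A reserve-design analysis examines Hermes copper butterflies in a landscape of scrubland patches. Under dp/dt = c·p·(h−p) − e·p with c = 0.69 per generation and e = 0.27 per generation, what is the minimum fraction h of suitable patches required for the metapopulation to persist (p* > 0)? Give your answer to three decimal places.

0.391

p* = h − e/c is positive only when h > e/c.
h_min = e/c = 0.27/0.69 = 0.3913.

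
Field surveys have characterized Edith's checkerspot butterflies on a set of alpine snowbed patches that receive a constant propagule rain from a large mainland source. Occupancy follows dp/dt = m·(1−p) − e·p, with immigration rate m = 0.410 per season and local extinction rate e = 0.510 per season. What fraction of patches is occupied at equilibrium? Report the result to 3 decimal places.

0.446

Setting dp/dt = 0: m − m·p* = e·p*, so m = (m+e)·p*.
p* = m/(m+e) = 0.410/(0.410+0.510) = 0.410/0.9200 = 0.4457.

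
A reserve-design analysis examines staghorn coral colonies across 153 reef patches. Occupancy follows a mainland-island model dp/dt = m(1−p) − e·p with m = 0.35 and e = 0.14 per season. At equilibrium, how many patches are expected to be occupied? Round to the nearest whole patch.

p* = m/(m+e) = 0.35/0.4900 = 0.7143.
Expected occupied patches = N × p* = 153 × 0.7143 = 109.29 ≈ 109.

109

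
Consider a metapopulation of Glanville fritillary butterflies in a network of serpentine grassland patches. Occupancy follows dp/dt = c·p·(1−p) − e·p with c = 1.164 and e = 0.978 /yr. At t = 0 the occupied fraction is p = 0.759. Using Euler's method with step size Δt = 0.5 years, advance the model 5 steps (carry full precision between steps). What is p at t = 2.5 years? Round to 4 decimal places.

0.2802

Update rule: p ← p + [c·p·(1−p) − e·p]·Δt with Δt = 0.5.
p: 0.75900 → 0.49431  (Δp = -0.26469)
p: 0.49431 → 0.39807  (Δp = -0.09624)
p: 0.39807 → 0.34287  (Δp = -0.05520)
p: 0.34287 → 0.30634  (Δp = -0.03653)
p: 0.30634 → 0.28021  (Δp = -0.02613)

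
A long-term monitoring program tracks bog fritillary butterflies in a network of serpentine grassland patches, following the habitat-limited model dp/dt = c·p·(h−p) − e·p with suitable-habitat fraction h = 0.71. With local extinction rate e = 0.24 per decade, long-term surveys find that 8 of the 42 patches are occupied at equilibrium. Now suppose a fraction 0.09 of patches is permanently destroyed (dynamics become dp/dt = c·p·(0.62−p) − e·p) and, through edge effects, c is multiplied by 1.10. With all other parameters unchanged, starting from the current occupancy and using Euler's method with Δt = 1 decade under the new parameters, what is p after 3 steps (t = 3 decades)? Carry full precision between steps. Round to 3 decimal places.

0.179

Observed p* = 8/42 = 0.19048.
Balance c(h−p*) = e gives c = e/(0.71 − 0.19048) = 0.24/0.51952 = 0.46196.
Starting from p₀ = 0.19048; update p ← p + (dp/dt)·Δt with the new parameters.
t = 1: p = 0.19048 + (-0.00414) = 0.18634
t = 2: p = 0.18634 + (-0.00366) = 0.18268
t = 3: p = 0.18268 + (-0.00325) = 0.17943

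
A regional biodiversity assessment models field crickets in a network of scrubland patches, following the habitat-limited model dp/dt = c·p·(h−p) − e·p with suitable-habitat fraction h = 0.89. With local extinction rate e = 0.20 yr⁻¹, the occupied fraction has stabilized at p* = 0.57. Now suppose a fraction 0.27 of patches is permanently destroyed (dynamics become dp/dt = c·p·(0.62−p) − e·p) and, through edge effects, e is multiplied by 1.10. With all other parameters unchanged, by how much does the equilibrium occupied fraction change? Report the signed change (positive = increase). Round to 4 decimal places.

-0.3020

Balance c(h−p*) = e gives c = e/(0.89 − 0.57000) = 0.20/0.32000 = 0.62500.
New p* = 0.62 − e/c = 0.62 − 0.22000/0.62500 = 0.26800.
Δp* = 0.26800 − 0.57000 = -0.30200.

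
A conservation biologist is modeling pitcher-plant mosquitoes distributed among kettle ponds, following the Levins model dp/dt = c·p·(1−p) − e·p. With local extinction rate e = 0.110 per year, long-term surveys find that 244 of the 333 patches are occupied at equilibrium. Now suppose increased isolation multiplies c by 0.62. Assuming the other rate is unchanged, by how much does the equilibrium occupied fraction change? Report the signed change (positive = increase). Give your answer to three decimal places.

Observed p* = 244/333 = 0.73273.
Balance c(1−p*) = e gives c = e/(1 − 0.73273) = 0.110/0.26727 = 0.41157.
New p* = 1 − e/c = 1 − 0.11000/0.25517 = 0.56891.
Δp* = 0.56891 − 0.73273 = -0.16382.

-0.164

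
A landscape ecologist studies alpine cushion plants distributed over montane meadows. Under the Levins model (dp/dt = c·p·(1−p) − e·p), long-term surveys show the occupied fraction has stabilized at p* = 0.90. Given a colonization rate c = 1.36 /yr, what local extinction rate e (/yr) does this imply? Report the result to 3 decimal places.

0.136

At equilibrium c(1−p*) = e.
e = 1.36 × (1 − 0.90) = 1.36 × 0.1000 = 0.1360.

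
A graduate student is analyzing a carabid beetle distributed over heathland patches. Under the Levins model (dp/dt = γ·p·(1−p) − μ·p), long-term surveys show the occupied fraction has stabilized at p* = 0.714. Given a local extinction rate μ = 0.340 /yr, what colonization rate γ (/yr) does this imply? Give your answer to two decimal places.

1.19

At equilibrium γ(1−p*) = μ, so γ = μ/(1−p*).
γ = 0.340/(1 − 0.714) = 0.340/0.2860 = 1.1888.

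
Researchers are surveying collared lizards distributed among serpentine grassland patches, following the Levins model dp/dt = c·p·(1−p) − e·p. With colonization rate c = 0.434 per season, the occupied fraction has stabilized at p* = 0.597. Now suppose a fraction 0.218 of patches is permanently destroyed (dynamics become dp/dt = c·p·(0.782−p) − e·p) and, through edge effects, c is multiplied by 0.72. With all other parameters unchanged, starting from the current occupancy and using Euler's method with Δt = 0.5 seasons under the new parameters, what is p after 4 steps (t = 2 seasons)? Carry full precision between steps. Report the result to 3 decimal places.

Balance c(1−p*) = e gives e = 0.434×(1 − 0.59700) = 0.17490.
Starting from p₀ = 0.59700; update p ← p + (dp/dt)·Δt with the new parameters.
step 1: Δp = -0.03495, p = 0.56205
step 2: Δp = -0.02984, p = 0.53221
step 3: Δp = -0.02577, p = 0.50644
step 4: Δp = -0.02248, p = 0.48395

0.484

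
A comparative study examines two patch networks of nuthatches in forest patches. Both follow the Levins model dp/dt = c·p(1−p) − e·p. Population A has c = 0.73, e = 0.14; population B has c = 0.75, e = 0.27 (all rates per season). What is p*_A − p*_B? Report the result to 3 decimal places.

0.168

A: p*_A = 1 − 0.14/0.73 = 0.8082.
B: p*_B = 1 − 0.27/0.75 = 0.6400.
p*_A − p*_B = 0.8082 − 0.6400 = 0.1682.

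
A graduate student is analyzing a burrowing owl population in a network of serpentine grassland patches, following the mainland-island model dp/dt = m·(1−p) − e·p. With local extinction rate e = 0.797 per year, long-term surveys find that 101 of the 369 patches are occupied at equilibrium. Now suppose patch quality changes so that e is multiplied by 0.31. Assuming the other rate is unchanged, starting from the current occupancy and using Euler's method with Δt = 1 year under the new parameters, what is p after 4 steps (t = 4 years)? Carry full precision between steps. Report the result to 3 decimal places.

0.537

Observed p* = 101/369 = 0.27371.
Balance m(1−p*) = e·p* gives m = e·p*/(1−p*) = 0.797×0.27371/0.72629 = 0.30036.
Starting from p₀ = 0.27371; update p ← p + (dp/dt)·Δt with the new parameters.
  1  |  dp/dt·Δt = +0.150523  |  p_1 = 0.424236
  2  |  dp/dt·Δt = +0.068122  |  p_2 = 0.492357
  3  |  dp/dt·Δt = +0.030830  |  p_3 = 0.523187
  4  |  dp/dt·Δt = +0.013953  |  p_4 = 0.537140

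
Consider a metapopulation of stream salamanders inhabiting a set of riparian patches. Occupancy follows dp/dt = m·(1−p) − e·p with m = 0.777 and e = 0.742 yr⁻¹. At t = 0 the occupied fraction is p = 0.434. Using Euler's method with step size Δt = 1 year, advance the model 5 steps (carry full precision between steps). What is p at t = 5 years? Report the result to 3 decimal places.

Update rule: p ← p + [m·(1−p) − e·p]·Δt with Δt = 1.
p: 0.43400 → 0.55175  (Δp = +0.11775)
p: 0.55175 → 0.49064  (Δp = -0.06111)
p: 0.49064 → 0.52236  (Δp = +0.03172)
p: 0.52236 → 0.50590  (Δp = -0.01646)
p: 0.50590 → 0.51444  (Δp = +0.00854)

0.514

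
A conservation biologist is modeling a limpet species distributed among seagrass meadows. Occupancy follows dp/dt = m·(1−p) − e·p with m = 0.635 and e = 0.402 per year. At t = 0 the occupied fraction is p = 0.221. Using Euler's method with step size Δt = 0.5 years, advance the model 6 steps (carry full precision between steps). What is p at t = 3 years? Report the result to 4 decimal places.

Update rule: p ← p + [m·(1−p) − e·p]·Δt with Δt = 0.5.
  1  |  dp/dt·Δt = +0.202912  |  p_1 = 0.423911
  2  |  dp/dt·Δt = +0.097702  |  p_2 = 0.521613
  3  |  dp/dt·Δt = +0.047043  |  p_3 = 0.568657
  4  |  dp/dt·Δt = +0.022651  |  p_4 = 0.591308
  5  |  dp/dt·Δt = +0.010907  |  p_5 = 0.602215
  6  |  dp/dt·Δt = +0.005252  |  p_6 = 0.607466

0.6075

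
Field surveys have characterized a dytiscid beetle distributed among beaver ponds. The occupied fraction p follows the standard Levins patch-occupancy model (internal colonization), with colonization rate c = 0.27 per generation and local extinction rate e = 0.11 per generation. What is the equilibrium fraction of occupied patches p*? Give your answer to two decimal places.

At equilibrium, colonization balances extinction: c·p*·(1−p*) = e·p*.
So p* = 1 − e/c = 1 − 0.11/0.27 = 1 − 0.4074 = 0.5926.

0.59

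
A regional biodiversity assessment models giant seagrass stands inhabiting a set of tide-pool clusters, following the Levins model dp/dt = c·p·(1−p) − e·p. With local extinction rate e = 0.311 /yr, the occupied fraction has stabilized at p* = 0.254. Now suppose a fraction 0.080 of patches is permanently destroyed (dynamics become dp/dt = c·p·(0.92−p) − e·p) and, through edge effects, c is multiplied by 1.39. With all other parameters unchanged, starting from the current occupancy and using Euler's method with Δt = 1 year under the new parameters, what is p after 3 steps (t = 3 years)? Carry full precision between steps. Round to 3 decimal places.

Balance c(1−p*) = e gives c = e/(1 − 0.25400) = 0.311/0.74600 = 0.41689.
Starting from p₀ = 0.25400; update p ← p + (dp/dt)·Δt with the new parameters.
  1  |  dp/dt·Δt = +0.019033  |  p_1 = 0.273033
  2  |  dp/dt·Δt = +0.017448  |  p_2 = 0.290480
  3  |  dp/dt·Δt = +0.015626  |  p_3 = 0.306106

0.306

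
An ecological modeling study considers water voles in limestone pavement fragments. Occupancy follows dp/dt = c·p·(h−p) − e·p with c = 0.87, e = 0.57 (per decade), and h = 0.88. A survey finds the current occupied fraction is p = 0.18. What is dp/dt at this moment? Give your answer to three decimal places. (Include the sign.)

Colonization term: c·p·(h−p) = 0.87×0.18×0.7000 = 0.10962.
Extinction term: e·p = 0.10260.
dp/dt = 0.10962 − 0.10260 = 0.00702.

0.007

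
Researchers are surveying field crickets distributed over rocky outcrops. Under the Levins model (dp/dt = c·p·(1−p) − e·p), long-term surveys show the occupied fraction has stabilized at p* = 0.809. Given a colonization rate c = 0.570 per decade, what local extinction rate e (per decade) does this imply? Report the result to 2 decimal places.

0.11

At equilibrium c(1−p*) = e.
e = 0.570 × (1 − 0.809) = 0.570 × 0.1910 = 0.1089.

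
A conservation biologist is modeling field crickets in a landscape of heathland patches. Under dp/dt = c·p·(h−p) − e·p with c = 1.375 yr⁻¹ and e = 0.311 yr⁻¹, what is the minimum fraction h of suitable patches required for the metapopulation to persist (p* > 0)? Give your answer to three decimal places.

0.226

p* = h − e/c is positive only when h > e/c.
h_min = e/c = 0.311/1.375 = 0.2262.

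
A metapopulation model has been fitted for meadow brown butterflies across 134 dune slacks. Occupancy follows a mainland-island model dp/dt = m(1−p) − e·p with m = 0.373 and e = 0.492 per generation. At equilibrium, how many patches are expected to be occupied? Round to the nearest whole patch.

58

p* = m/(m+e) = 0.373/0.8650 = 0.4312.
Expected occupied patches = N × p* = 134 × 0.4312 = 57.78 ≈ 58.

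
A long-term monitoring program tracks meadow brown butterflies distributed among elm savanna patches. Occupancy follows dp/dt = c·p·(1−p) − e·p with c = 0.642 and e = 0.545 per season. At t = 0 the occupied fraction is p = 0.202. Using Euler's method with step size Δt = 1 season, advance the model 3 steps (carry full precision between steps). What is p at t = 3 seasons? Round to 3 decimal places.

Update rule: p ← p + [c·p·(1−p) − e·p]·Δt with Δt = 1.
p: 0.20200 → 0.19540  (Δp = -0.00660)
p: 0.19540 → 0.18984  (Δp = -0.00556)
p: 0.18984 → 0.18512  (Δp = -0.00472)

0.185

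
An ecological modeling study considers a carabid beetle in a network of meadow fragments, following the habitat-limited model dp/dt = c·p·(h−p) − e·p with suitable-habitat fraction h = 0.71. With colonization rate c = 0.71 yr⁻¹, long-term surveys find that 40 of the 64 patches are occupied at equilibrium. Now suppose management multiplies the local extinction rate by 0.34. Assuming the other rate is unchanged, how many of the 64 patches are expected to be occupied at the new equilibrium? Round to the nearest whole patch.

44

Observed p* = 40/64 = 0.62500.
Balance c(h−p*) = e gives e = 0.71×(0.71 − 0.62500) = 0.06035.
New p* = 0.71 − e/c = 0.71 − 0.02052/0.71000 = 0.68110.
Expected occupied = 64 × 0.68110 = 43.59 ≈ 44.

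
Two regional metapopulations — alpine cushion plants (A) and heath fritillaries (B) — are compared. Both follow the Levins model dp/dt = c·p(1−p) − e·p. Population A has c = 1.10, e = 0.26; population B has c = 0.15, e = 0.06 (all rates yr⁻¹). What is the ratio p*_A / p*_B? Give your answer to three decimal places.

A: p*_A = 1 − 0.26/1.10 = 0.7636.
B: p*_B = 1 − 0.06/0.15 = 0.6000.
p*_A / p*_B = 0.7636/0.6000 = 1.2727.

1.273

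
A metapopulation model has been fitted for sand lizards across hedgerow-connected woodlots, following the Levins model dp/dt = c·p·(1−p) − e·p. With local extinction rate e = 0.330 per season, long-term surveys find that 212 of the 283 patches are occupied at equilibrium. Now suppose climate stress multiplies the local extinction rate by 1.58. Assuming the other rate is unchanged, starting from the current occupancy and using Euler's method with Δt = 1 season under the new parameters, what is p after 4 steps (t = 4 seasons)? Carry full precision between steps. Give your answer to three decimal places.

0.604

Observed p* = 212/283 = 0.74912.
Balance c(1−p*) = e gives c = e/(1 − 0.74912) = 0.330/0.25088 = 1.31535.
Starting from p₀ = 0.74912; update p ← p + (dp/dt)·Δt with the new parameters.
t = 1: p = 0.74912 + (-0.14338) = 0.60574
t = 2: p = 0.60574 + (-0.00170) = 0.60404
t = 3: p = 0.60404 + (-0.00034) = 0.60369
t = 4: p = 0.60369 + (-0.00007) = 0.60362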